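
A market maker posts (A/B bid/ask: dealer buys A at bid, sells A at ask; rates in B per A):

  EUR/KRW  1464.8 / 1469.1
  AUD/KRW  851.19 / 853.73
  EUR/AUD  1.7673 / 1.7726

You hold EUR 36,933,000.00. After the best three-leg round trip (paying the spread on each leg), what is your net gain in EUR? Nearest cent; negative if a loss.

Best loop EUR → AUD → KRW → EUR:
EUR 36,933,000.00 × 1.7673 (sell EUR at bid) = AUD 65,271,690.90
AUD 65,271,690.90 × 851.19 (sell AUD at bid) = KRW 55,558,610,577
KRW 55,558,610,577 ÷ 1469.1 (buy EUR at ask) = EUR 37,818,127.14

Net profit: EUR 885,127.14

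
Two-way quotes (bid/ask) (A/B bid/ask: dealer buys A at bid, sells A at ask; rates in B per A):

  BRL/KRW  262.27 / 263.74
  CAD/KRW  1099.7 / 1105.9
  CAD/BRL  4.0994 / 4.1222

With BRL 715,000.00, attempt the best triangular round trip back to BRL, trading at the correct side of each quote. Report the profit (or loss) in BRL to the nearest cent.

Best loop BRL → CAD → KRW → BRL:
BRL 715,000.00 ÷ 4.1222 (buy CAD at ask) = CAD 173,451.07
CAD 173,451.07 × 1099.7 (sell CAD at bid) = KRW 190,744,141
KRW 190,744,141 ÷ 263.74 (buy BRL at ask) = BRL 723,227.96

Net profit: BRL 8,227.96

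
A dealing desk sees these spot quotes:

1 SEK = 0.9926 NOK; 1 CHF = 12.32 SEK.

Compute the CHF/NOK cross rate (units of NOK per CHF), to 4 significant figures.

1 CHF × 12.32 = 12.32 SEK
12.32 SEK × 0.9926 = 12.2288 NOK

CHF/NOK = 12.23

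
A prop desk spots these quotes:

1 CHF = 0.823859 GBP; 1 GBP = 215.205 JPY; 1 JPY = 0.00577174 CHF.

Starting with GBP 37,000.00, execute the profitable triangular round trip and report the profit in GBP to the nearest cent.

Profit: GBP 862.89

Profitable loop is GBP → JPY → CHF → GBP:
GBP 37,000.00 × 215.205 = JPY 7,962,585
JPY 7,962,585 × 0.00577174 = CHF 45,957.97
CHF 45,957.97 × 0.823859 = GBP 37,862.89
Profit = GBP 37,862.89 − GBP 37,000.00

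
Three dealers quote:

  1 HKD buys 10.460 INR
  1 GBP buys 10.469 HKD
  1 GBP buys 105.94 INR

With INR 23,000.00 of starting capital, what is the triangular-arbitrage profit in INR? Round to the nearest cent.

Profitable loop is INR → GBP → HKD → INR:
INR 23,000.00 ÷ 105.94 = GBP 217.10
GBP 217.10 × 10.469 = HKD 2,272.86
HKD 2,272.86 × 10.460 = INR 23,774.14
Profit = INR 23,774.14 − INR 23,000.00

Profit: INR 774.14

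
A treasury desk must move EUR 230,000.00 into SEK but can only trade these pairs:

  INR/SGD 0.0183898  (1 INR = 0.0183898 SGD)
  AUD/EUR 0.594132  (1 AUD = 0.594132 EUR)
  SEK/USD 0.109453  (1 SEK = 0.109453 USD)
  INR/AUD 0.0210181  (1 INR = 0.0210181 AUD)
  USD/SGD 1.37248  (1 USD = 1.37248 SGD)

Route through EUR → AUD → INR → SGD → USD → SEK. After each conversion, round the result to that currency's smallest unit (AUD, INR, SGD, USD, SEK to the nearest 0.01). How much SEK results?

SEK 2,254,731.07

EUR 230,000.00 ÷ 0.594132 = AUD 387,119.36
AUD 387,119.36 ÷ 0.0210181 = INR 18,418,380.35
INR 18,418,380.35 × 0.0183898 = SGD 338,710.33
SGD 338,710.33 ÷ 1.37248 = USD 246,787.08
USD 246,787.08 ÷ 0.109453 = SEK 2,254,731.07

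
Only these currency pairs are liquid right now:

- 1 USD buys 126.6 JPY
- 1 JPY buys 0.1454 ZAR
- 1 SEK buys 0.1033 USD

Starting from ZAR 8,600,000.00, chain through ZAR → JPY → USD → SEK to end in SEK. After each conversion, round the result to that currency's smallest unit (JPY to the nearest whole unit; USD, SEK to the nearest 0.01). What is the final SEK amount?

ZAR 8,600,000.00 ÷ 0.1454 = JPY 59,147,180
JPY 59,147,180 ÷ 126.6 = USD 467,197.31
USD 467,197.31 ÷ 0.1033 = SEK 4,522,723.23

SEK 4,522,723.23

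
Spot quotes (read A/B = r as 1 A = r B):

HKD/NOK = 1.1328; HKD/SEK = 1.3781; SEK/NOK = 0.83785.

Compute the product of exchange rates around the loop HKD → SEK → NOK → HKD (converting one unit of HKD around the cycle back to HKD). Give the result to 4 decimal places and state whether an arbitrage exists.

1.0193 (arbitrage exists)

Around HKD → SEK → NOK → HKD: 1 × 1.3781 × 0.83785 ÷ 1.1328 = 1.019281
Product > 1; profitable direction is HKD → SEK → NOK → HKD.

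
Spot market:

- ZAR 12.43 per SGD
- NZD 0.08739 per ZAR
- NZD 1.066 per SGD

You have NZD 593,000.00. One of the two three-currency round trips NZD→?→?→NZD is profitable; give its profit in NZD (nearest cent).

Profit: NZD 11,269.06

Profitable loop is NZD → SGD → ZAR → NZD:
NZD 593,000.00 ÷ 1.066 = SGD 556,285.18
SGD 556,285.18 × 12.43 = ZAR 6,914,624.77
ZAR 6,914,624.77 × 0.08739 = NZD 604,269.06
Profit = NZD 604,269.06 − NZD 593,000.00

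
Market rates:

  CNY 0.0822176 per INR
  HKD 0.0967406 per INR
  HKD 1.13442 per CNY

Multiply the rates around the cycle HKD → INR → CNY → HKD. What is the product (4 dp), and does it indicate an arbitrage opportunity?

Around HKD → INR → CNY → HKD: 1 ÷ 0.0967406 × 0.0822176 × 1.13442 = 0.964117
Product < 1; profitable direction is HKD → CNY → INR → HKD.

0.9641 (arbitrage exists)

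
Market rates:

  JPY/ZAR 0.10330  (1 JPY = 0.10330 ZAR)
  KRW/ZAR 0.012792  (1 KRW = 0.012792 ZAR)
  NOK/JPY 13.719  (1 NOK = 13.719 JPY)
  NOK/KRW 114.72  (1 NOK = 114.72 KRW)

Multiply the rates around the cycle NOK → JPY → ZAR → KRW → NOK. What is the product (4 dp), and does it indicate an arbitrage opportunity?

Around NOK → JPY → ZAR → KRW → NOK: 1 × 13.719 × 0.10330 ÷ 0.012792 ÷ 114.72 = 0.965707
Product < 1; profitable direction is NOK → KRW → ZAR → JPY → NOK.

0.9657 (arbitrage exists)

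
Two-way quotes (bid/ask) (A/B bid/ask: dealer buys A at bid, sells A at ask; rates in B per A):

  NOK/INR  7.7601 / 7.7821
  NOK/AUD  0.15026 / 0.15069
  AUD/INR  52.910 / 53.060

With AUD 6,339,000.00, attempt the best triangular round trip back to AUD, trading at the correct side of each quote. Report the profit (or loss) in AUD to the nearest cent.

Net profit: AUD 136,973.91

Best loop AUD → INR → NOK → AUD:
AUD 6,339,000.00 × 52.910 (sell AUD at bid) = INR 335,396,490.00
INR 335,396,490.00 ÷ 7.7821 (buy NOK at ask) = NOK 43,098,455.43
NOK 43,098,455.43 × 0.15026 (sell NOK at bid) = AUD 6,475,973.91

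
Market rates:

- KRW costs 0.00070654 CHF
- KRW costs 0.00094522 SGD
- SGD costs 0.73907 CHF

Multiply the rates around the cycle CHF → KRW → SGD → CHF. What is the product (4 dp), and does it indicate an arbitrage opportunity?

Around CHF → KRW → SGD → CHF: 1 ÷ 0.00070654 × 0.00094522 × 0.73907 = 0.988739
Product < 1; profitable direction is CHF → SGD → KRW → CHF.

0.9887 (arbitrage exists)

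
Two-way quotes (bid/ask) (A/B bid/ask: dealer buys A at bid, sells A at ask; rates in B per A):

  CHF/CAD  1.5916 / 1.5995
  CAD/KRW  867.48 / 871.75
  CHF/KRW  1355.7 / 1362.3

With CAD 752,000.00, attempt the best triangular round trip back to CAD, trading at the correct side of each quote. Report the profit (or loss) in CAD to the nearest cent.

Best loop CAD → KRW → CHF → CAD:
CAD 752,000.00 × 867.48 (sell CAD at bid) = KRW 652,344,960
KRW 652,344,960 ÷ 1362.3 (buy CHF at ask) = CHF 478,855.58
CHF 478,855.58 × 1.5916 (sell CHF at bid) = CAD 762,146.55

Net profit: CAD 10,146.55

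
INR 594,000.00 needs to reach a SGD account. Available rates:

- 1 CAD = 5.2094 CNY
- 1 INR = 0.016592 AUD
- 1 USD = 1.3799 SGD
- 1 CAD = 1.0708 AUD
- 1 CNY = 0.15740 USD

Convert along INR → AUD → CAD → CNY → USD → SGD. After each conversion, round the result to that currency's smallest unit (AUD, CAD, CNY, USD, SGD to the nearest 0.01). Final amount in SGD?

INR 594,000.00 × 0.016592 = AUD 9,855.65
AUD 9,855.65 ÷ 1.0708 = CAD 9,204.01
CAD 9,204.01 × 5.2094 = CNY 47,947.37
CNY 47,947.37 × 0.15740 = USD 7,546.92
USD 7,546.92 × 1.3799 = SGD 10,413.99

SGD 10,413.99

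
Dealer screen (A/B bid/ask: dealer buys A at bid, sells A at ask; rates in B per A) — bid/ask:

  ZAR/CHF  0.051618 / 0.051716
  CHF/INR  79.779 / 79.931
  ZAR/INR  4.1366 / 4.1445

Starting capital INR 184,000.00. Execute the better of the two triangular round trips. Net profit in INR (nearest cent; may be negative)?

Net profit: INR 128.57

Best loop INR → CHF → ZAR → INR:
INR 184,000.00 ÷ 79.931 (buy CHF at ask) = CHF 2,301.99
CHF 2,301.99 ÷ 0.051716 (buy ZAR at ask) = ZAR 44,512.06
ZAR 44,512.06 × 4.1366 (sell ZAR at bid) = INR 184,128.57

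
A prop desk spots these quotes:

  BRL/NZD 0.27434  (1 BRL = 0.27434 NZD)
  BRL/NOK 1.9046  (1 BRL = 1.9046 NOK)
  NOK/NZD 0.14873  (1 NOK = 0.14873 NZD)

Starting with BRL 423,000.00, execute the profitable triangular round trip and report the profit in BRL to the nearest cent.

Profit: BRL 13,770.79

Profitable loop is BRL → NOK → NZD → BRL:
BRL 423,000.00 × 1.9046 = NOK 805,645.80
NOK 805,645.80 × 0.14873 = NZD 119,823.70
NZD 119,823.70 ÷ 0.27434 = BRL 436,770.79
Profit = BRL 436,770.79 − BRL 423,000.00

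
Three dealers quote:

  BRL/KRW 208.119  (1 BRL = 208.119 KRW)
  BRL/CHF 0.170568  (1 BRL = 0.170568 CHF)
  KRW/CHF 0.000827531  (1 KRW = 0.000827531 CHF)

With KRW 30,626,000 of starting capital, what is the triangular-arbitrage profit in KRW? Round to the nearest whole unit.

Profit: KRW 297,506

Profitable loop is KRW → CHF → BRL → KRW:
KRW 30,626,000 × 0.000827531 = CHF 25,343.96
CHF 25,343.96 ÷ 0.170568 = BRL 148,585.69
BRL 148,585.69 × 208.119 = KRW 30,923,506
Profit = KRW 30,923,506 − KRW 30,626,000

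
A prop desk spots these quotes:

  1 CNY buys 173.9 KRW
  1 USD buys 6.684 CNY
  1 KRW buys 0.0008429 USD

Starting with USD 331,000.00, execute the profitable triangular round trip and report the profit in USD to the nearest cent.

Profit: USD 6,843.77

Profitable loop is USD → KRW → CNY → USD:
USD 331,000.00 ÷ 0.0008429 = KRW 392,691,897
KRW 392,691,897 ÷ 173.9 = CNY 2,258,147.77
CNY 2,258,147.77 ÷ 6.684 = USD 337,843.77
Profit = USD 337,843.77 − USD 331,000.00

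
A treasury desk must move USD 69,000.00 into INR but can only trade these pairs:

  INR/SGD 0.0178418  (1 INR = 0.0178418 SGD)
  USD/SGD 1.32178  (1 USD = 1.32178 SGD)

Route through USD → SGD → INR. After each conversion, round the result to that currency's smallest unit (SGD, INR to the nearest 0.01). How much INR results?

INR 5,111,749.94

USD 69,000.00 × 1.32178 = SGD 91,202.82
SGD 91,202.82 ÷ 0.0178418 = INR 5,111,749.94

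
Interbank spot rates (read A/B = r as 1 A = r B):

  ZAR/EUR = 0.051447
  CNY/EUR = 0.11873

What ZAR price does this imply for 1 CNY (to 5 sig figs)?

CNY/ZAR = 2.3078

1 CNY × 0.11873 = 0.11873 EUR
0.11873 EUR ÷ 0.051447 = 2.30781 ZAR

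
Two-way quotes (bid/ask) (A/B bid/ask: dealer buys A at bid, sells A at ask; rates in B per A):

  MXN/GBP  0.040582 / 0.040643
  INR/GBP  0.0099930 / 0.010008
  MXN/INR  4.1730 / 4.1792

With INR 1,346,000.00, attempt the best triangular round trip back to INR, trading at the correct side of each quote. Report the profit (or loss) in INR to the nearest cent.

Best loop INR → GBP → MXN → INR:
INR 1,346,000.00 × 0.0099930 (sell INR at bid) = GBP 13,450.58
GBP 13,450.58 ÷ 0.040643 (buy MXN at ask) = MXN 330,944.52
MXN 330,944.52 × 4.1730 (sell MXN at bid) = INR 1,381,031.47

Net profit: INR 35,031.47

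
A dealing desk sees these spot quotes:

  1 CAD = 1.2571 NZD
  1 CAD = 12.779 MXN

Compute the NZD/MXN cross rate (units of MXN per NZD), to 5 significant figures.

1 NZD ÷ 1.2571 = 0.795482 CAD
0.795482 CAD × 12.779 = 10.1655 MXN

NZD/MXN = 10.165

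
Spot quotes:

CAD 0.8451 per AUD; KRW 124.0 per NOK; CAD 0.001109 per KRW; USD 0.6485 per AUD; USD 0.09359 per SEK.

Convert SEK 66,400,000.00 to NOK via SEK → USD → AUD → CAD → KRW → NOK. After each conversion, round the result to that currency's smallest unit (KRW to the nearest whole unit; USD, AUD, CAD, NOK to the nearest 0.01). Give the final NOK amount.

NOK 58,890,116.94

SEK 66,400,000.00 × 0.09359 = USD 6,214,376.00
USD 6,214,376.00 ÷ 0.6485 = AUD 9,582,692.37
AUD 9,582,692.37 × 0.8451 = CAD 8,098,333.32
CAD 8,098,333.32 ÷ 0.001109 = KRW 7,302,374,500
KRW 7,302,374,500 ÷ 124.0 = NOK 58,890,116.94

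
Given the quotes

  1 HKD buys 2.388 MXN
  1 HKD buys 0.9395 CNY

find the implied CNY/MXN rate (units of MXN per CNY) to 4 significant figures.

CNY/MXN = 2.542

1 CNY ÷ 0.9395 = 1.0644 HKD
1.0644 HKD × 2.388 = 2.54178 MXN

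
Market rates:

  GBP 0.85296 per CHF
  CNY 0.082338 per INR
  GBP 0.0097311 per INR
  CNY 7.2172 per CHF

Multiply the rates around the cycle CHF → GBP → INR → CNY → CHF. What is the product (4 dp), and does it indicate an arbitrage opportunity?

Around CHF → GBP → INR → CNY → CHF: 1 × 0.85296 ÷ 0.0097311 × 0.082338 ÷ 7.2172 = 0.999996
Product ≈ 1 (deviation 0.000%, within rounding noise).

1.0000 (no arbitrage)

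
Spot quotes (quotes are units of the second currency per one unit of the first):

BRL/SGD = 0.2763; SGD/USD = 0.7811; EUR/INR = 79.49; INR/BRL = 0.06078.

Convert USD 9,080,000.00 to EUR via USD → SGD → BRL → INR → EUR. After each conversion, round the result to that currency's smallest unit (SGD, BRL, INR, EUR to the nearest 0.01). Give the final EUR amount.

EUR 8,708,134.60

USD 9,080,000.00 ÷ 0.7811 = SGD 11,624,631.93
SGD 11,624,631.93 ÷ 0.2763 = BRL 42,072,500.65
BRL 42,072,500.65 ÷ 0.06078 = INR 692,209,619.12
INR 692,209,619.12 ÷ 79.49 = EUR 8,708,134.60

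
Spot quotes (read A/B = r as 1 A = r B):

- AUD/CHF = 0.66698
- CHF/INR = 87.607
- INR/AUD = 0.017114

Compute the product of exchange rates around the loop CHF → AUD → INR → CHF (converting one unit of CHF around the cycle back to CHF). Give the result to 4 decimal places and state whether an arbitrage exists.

Around CHF → AUD → INR → CHF: 1 ÷ 0.66698 ÷ 0.017114 ÷ 87.607 = 0.999993
Product ≈ 1 (deviation 0.001%, within rounding noise).

1.0000 (no arbitrage)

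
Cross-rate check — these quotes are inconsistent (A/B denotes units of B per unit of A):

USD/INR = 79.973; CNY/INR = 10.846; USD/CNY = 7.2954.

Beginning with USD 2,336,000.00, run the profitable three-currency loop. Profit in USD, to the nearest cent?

Profit: USD 25,008.32

Profitable loop is USD → INR → CNY → USD:
USD 2,336,000.00 × 79.973 = INR 186,816,928.00
INR 186,816,928.00 ÷ 10.846 = CNY 17,224,500.09
CNY 17,224,500.09 ÷ 7.2954 = USD 2,361,008.32
Profit = USD 2,361,008.32 − USD 2,336,000.00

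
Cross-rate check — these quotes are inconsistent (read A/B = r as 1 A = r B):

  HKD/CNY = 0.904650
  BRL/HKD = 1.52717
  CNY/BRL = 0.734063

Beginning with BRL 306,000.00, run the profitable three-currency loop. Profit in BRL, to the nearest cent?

Profitable loop is BRL → HKD → CNY → BRL:
BRL 306,000.00 × 1.52717 = HKD 467,314.02
HKD 467,314.02 × 0.904650 = CNY 422,755.63
CNY 422,755.63 × 0.734063 = BRL 310,329.26
Profit = BRL 310,329.26 − BRL 306,000.00

Profit: BRL 4,329.26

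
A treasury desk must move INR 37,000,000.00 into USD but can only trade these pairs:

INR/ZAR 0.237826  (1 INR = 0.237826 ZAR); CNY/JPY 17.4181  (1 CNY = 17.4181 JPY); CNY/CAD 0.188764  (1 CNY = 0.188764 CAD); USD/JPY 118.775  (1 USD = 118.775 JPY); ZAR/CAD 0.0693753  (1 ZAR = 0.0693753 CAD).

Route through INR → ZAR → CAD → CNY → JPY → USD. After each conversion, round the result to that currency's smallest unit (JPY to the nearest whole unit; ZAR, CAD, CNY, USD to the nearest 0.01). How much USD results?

USD 474,266.55

INR 37,000,000.00 × 0.237826 = ZAR 8,799,562.00
ZAR 8,799,562.00 × 0.0693753 = CAD 610,472.25
CAD 610,472.25 ÷ 0.188764 = CNY 3,234,050.19
CNY 3,234,050.19 × 17.4181 = JPY 56,331,010
JPY 56,331,010 ÷ 118.775 = USD 474,266.55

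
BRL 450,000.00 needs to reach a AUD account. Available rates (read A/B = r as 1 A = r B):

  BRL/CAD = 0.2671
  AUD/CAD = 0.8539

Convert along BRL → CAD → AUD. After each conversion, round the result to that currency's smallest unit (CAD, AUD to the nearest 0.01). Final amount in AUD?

AUD 140,760.04

BRL 450,000.00 × 0.2671 = CAD 120,195.00
CAD 120,195.00 ÷ 0.8539 = AUD 140,760.04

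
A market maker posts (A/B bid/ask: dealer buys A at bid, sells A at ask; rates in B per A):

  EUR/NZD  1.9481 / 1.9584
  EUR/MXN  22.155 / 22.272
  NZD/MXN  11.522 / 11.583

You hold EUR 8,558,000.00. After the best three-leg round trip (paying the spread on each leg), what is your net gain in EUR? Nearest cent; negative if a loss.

Net profit: EUR 66,862.53

Best loop EUR → NZD → MXN → EUR:
EUR 8,558,000.00 × 1.9481 (sell EUR at bid) = NZD 16,671,839.80
NZD 16,671,839.80 × 11.522 (sell NZD at bid) = MXN 192,092,938.18
MXN 192,092,938.18 ÷ 22.272 (buy EUR at ask) = EUR 8,624,862.53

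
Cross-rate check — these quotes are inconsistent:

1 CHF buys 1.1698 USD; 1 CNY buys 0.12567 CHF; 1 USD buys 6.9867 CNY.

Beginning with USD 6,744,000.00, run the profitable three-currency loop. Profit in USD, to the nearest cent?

Profit: USD 182,803.84

Profitable loop is USD → CNY → CHF → USD:
USD 6,744,000.00 × 6.9867 = CNY 47,118,304.80
CNY 47,118,304.80 × 0.12567 = CHF 5,921,357.36
CHF 5,921,357.36 × 1.1698 = USD 6,926,803.84
Profit = USD 6,926,803.84 − USD 6,744,000.00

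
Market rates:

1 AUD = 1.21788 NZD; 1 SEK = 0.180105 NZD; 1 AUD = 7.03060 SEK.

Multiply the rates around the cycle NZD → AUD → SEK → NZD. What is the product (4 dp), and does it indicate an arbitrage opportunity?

Around NZD → AUD → SEK → NZD: 1 ÷ 1.21788 × 7.03060 × 0.180105 = 1.039713
Product > 1; profitable direction is NZD → AUD → SEK → NZD.

1.0397 (arbitrage exists)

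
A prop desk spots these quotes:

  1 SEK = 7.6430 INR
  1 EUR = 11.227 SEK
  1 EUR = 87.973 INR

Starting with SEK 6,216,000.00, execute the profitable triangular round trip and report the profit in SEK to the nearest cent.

Profit: SEK 156,837.22

Profitable loop is SEK → EUR → INR → SEK:
SEK 6,216,000.00 ÷ 11.227 = EUR 553,665.27
EUR 553,665.27 × 87.973 = INR 48,707,594.91
INR 48,707,594.91 ÷ 7.6430 = SEK 6,372,837.22
Profit = SEK 6,372,837.22 − SEK 6,216,000.00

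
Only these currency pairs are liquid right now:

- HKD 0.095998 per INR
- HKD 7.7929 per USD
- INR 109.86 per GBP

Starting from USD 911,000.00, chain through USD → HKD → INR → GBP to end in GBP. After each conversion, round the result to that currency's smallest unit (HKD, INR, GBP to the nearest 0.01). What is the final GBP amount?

USD 911,000.00 × 7.7929 = HKD 7,099,331.90
HKD 7,099,331.90 ÷ 0.095998 = INR 73,952,914.64
INR 73,952,914.64 ÷ 109.86 = GBP 673,155.97

GBP 673,155.97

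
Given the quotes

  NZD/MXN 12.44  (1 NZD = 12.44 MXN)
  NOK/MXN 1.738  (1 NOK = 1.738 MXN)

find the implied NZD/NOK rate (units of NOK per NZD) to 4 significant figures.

NZD/NOK = 7.158

1 NZD × 12.44 = 12.44 MXN
12.44 MXN ÷ 1.738 = 7.15765 NOK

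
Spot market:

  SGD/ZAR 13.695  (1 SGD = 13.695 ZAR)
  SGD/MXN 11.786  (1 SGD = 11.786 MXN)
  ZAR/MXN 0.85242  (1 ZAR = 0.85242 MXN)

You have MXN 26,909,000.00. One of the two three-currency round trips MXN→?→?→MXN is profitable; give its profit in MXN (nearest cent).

Profit: MXN 258,415.69

Profitable loop is MXN → ZAR → SGD → MXN:
MXN 26,909,000.00 ÷ 0.85242 = ZAR 31,567,771.76
ZAR 31,567,771.76 ÷ 13.695 = SGD 2,305,058.18
SGD 2,305,058.18 × 11.786 = MXN 27,167,415.69
Profit = MXN 27,167,415.69 − MXN 26,909,000.00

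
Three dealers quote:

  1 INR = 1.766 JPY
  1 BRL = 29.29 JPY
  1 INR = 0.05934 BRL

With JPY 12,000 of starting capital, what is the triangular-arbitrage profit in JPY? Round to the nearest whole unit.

Profit: JPY 193

Profitable loop is JPY → BRL → INR → JPY:
JPY 12,000 ÷ 29.29 = BRL 409.70
BRL 409.70 ÷ 0.05934 = INR 6,904.22
INR 6,904.22 × 1.766 = JPY 12,193
Profit = JPY 12,193 − JPY 12,000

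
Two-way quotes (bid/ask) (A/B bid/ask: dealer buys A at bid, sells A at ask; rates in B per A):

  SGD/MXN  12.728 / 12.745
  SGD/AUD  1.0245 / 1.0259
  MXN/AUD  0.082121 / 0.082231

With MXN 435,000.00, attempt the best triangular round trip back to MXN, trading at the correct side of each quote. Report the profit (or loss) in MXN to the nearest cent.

Net profit: MXN 8,198.85

Best loop MXN → AUD → SGD → MXN:
MXN 435,000.00 × 0.082121 (sell MXN at bid) = AUD 35,722.64
AUD 35,722.64 ÷ 1.0259 (buy SGD at ask) = SGD 34,820.78
SGD 34,820.78 × 12.728 (sell SGD at bid) = MXN 443,198.85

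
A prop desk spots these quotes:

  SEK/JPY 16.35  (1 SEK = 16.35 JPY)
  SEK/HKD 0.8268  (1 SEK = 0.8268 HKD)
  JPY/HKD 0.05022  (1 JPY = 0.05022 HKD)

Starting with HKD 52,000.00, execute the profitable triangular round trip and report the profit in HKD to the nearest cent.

Profitable loop is HKD → JPY → SEK → HKD:
HKD 52,000.00 ÷ 0.05022 = JPY 1,035,444
JPY 1,035,444 ÷ 16.35 = SEK 63,329.91
SEK 63,329.91 × 0.8268 = HKD 52,361.17
Profit = HKD 52,361.17 − HKD 52,000.00

Profit: HKD 361.17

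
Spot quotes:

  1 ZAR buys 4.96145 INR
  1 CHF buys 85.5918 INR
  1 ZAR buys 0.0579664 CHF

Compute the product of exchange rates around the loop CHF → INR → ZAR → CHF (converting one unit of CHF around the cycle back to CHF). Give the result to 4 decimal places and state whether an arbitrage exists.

Around CHF → INR → ZAR → CHF: 1 × 85.5918 ÷ 4.96145 × 0.0579664 = 1.000000
Product ≈ 1 (deviation 0.000%, within rounding noise).

1.0000 (no arbitrage)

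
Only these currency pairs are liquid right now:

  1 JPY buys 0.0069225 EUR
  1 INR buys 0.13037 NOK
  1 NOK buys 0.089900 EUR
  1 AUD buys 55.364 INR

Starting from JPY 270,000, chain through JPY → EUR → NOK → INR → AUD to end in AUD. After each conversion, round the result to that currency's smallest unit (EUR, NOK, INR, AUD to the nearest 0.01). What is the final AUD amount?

AUD 2,880.47

JPY 270,000 × 0.0069225 = EUR 1,869.08
EUR 1,869.08 ÷ 0.089900 = NOK 20,790.66
NOK 20,790.66 ÷ 0.13037 = INR 159,474.27
INR 159,474.27 ÷ 55.364 = AUD 2,880.47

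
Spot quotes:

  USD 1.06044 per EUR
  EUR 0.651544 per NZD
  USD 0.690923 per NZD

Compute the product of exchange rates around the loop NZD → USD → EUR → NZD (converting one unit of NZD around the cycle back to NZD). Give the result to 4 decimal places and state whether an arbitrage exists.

1.0000 (no arbitrage)

Around NZD → USD → EUR → NZD: 1 × 0.690923 ÷ 1.06044 ÷ 0.651544 = 1.000000
Product ≈ 1 (deviation 0.000%, within rounding noise).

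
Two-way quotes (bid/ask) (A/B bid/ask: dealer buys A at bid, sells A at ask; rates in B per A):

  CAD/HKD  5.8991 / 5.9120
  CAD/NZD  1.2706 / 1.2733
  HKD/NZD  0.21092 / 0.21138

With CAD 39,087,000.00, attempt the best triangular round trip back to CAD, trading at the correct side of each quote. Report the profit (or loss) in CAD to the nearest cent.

Net profit: CAD 654,373.33

Best loop CAD → NZD → HKD → CAD:
CAD 39,087,000.00 × 1.2706 (sell CAD at bid) = NZD 49,663,942.20
NZD 49,663,942.20 ÷ 0.21138 (buy HKD at ask) = HKD 234,950,999.15
HKD 234,950,999.15 ÷ 5.9120 (buy CAD at ask) = CAD 39,741,373.33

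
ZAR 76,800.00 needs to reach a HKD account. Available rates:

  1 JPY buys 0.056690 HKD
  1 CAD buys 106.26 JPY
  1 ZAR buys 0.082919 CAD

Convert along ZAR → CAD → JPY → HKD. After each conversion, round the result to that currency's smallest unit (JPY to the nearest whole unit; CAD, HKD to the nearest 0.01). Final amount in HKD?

ZAR 76,800.00 × 0.082919 = CAD 6,368.18
CAD 6,368.18 × 106.26 = JPY 676,683
JPY 676,683 × 0.056690 = HKD 38,361.16

HKD 38,361.16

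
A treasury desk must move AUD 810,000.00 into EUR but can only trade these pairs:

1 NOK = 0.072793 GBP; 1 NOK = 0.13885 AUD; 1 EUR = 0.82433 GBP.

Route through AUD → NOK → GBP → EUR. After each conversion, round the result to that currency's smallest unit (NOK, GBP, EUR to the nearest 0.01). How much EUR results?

EUR 515,142.82

AUD 810,000.00 ÷ 0.13885 = NOK 5,833,633.42
NOK 5,833,633.42 × 0.072793 = GBP 424,647.68
GBP 424,647.68 ÷ 0.82433 = EUR 515,142.82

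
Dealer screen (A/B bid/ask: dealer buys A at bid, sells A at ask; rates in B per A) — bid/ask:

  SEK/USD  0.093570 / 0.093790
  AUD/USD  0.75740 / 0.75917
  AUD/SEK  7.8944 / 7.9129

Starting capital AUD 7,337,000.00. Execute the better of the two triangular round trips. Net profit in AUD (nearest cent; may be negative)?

Best loop AUD → USD → SEK → AUD:
AUD 7,337,000.00 × 0.75740 (sell AUD at bid) = USD 5,557,043.80
USD 5,557,043.80 ÷ 0.093790 (buy SEK at ask) = SEK 59,249,853.93
SEK 59,249,853.93 ÷ 7.9129 (buy AUD at ask) = AUD 7,487,754.67

Net profit: AUD 150,754.67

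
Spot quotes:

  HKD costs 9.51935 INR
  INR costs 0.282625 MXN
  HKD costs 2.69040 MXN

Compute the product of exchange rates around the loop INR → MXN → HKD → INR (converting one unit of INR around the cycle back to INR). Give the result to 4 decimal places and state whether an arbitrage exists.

1.0000 (no arbitrage)

Around INR → MXN → HKD → INR: 1 × 0.282625 ÷ 2.69040 × 9.51935 = 1.000002
Product ≈ 1 (deviation 0.000%, within rounding noise).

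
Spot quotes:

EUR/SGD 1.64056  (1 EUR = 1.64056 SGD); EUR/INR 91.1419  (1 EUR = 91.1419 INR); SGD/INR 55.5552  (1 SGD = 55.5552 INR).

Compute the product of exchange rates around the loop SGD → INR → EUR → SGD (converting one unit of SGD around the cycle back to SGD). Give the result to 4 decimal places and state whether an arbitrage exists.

1.0000 (no arbitrage)

Around SGD → INR → EUR → SGD: 1 × 55.5552 ÷ 91.1419 × 1.64056 = 0.999997
Product ≈ 1 (deviation 0.000%, within rounding noise).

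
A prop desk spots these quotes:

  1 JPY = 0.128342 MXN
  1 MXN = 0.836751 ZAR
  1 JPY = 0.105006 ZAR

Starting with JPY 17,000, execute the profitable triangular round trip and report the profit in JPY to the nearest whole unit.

Profitable loop is JPY → MXN → ZAR → JPY:
JPY 17,000 × 0.128342 = MXN 2,181.81
MXN 2,181.81 × 0.836751 = ZAR 1,825.64
ZAR 1,825.64 ÷ 0.105006 = JPY 17,386
Profit = JPY 17,386 − JPY 17,000

Profit: JPY 386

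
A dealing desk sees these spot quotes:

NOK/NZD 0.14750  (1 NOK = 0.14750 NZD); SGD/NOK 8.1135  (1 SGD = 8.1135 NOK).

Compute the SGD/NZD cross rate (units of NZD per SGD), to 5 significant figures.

1 SGD × 8.1135 = 8.1135 NOK
8.1135 NOK × 0.14750 = 1.19674 NZD

SGD/NZD = 1.1967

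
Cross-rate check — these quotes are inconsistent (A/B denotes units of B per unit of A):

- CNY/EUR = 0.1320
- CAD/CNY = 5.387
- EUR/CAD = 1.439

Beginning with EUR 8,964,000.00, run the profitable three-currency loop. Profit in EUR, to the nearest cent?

Profit: EUR 208,411.89

Profitable loop is EUR → CAD → CNY → EUR:
EUR 8,964,000.00 × 1.439 = CAD 12,899,196.00
CAD 12,899,196.00 × 5.387 = CNY 69,487,968.85
CNY 69,487,968.85 × 0.1320 = EUR 9,172,411.89
Profit = EUR 9,172,411.89 − EUR 8,964,000.00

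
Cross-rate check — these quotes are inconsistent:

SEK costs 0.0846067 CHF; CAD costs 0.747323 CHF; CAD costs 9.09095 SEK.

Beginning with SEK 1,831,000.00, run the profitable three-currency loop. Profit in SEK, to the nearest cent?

Profit: SEK 53,490.80

Profitable loop is SEK → CHF → CAD → SEK:
SEK 1,831,000.00 × 0.0846067 = CHF 154,914.87
CHF 154,914.87 ÷ 0.747323 = CAD 207,293.05
CAD 207,293.05 × 9.09095 = SEK 1,884,490.80
Profit = SEK 1,884,490.80 − SEK 1,831,000.00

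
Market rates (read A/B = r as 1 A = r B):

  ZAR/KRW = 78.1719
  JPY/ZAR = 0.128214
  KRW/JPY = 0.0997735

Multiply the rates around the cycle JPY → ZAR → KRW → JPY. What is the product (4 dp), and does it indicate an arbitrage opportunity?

1.0000 (no arbitrage)

Around JPY → ZAR → KRW → JPY: 1 × 0.128214 × 78.1719 × 0.0997735 = 1.000003
Product ≈ 1 (deviation 0.000%, within rounding noise).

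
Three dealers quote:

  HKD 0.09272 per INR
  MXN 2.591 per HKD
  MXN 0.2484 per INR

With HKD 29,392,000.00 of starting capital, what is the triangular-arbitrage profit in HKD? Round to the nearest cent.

Profitable loop is HKD → INR → MXN → HKD:
HKD 29,392,000.00 ÷ 0.09272 = INR 316,997,411.56
INR 316,997,411.56 × 0.2484 = MXN 78,742,157.03
MXN 78,742,157.03 ÷ 2.591 = HKD 30,390,643.39
Profit = HKD 30,390,643.39 − HKD 29,392,000.00

Profit: HKD 998,643.39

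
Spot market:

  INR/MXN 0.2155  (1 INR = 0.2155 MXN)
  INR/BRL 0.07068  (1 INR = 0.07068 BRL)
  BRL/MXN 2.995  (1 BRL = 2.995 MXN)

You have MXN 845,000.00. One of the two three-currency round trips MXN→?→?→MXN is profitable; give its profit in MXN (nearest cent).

Profitable loop is MXN → BRL → INR → MXN:
MXN 845,000.00 ÷ 2.995 = BRL 282,136.89
BRL 282,136.89 ÷ 0.07068 = INR 3,991,750.07
INR 3,991,750.07 × 0.2155 = MXN 860,222.14
Profit = MXN 860,222.14 − MXN 845,000.00

Profit: MXN 15,222.14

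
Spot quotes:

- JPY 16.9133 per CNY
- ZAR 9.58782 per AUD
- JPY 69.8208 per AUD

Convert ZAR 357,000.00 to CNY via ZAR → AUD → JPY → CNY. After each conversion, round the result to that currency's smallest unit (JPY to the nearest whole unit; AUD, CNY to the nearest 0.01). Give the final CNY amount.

CNY 153,710.93

ZAR 357,000.00 ÷ 9.58782 = AUD 37,234.74
AUD 37,234.74 × 69.8208 = JPY 2,599,759
JPY 2,599,759 ÷ 16.9133 = CNY 153,710.93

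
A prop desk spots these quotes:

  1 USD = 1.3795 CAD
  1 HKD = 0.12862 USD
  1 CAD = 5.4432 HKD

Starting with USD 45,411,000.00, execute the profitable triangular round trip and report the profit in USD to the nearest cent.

Profit: USD 1,608,343.78

Profitable loop is USD → HKD → CAD → USD:
USD 45,411,000.00 ÷ 0.12862 = HKD 353,063,287.20
HKD 353,063,287.20 ÷ 5.4432 = CAD 64,863,184.74
CAD 64,863,184.74 ÷ 1.3795 = USD 47,019,343.78
Profit = USD 47,019,343.78 − USD 45,411,000.00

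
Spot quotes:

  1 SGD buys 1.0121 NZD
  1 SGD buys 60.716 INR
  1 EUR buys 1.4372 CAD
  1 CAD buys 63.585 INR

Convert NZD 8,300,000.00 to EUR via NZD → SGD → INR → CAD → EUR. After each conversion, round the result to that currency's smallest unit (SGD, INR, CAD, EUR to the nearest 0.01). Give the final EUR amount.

EUR 5,448,612.66

NZD 8,300,000.00 ÷ 1.0121 = SGD 8,200,770.67
SGD 8,200,770.67 × 60.716 = INR 497,917,992.00
INR 497,917,992.00 ÷ 63.585 = CAD 7,830,746.12
CAD 7,830,746.12 ÷ 1.4372 = EUR 5,448,612.66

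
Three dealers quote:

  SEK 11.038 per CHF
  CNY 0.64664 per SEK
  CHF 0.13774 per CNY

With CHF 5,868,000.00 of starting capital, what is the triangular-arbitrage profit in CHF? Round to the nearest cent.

Profitable loop is CHF → CNY → SEK → CHF:
CHF 5,868,000.00 ÷ 0.13774 = CNY 42,602,003.78
CNY 42,602,003.78 ÷ 0.64664 = SEK 65,882,104.07
SEK 65,882,104.07 ÷ 11.038 = CHF 5,968,663.17
Profit = CHF 5,968,663.17 − CHF 5,868,000.00

Profit: CHF 100,663.17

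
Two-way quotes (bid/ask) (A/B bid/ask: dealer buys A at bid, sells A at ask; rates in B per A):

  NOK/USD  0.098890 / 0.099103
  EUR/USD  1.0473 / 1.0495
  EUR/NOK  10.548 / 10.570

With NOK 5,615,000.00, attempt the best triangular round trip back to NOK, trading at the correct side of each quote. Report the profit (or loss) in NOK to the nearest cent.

Best loop NOK → EUR → USD → NOK:
NOK 5,615,000.00 ÷ 10.570 (buy EUR at ask) = EUR 531,220.44
EUR 531,220.44 × 1.0473 (sell EUR at bid) = USD 556,347.16
USD 556,347.16 ÷ 0.099103 (buy NOK at ask) = NOK 5,613,827.65

Net result: NOK -1,172.35 (no profitable arbitrage after spreads)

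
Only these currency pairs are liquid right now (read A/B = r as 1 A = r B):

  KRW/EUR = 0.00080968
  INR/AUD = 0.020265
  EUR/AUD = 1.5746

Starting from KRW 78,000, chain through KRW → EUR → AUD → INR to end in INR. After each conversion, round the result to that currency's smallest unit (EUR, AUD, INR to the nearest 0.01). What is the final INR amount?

KRW 78,000 × 0.00080968 = EUR 63.16
EUR 63.16 × 1.5746 = AUD 99.45
AUD 99.45 ÷ 0.020265 = INR 4,907.48

INR 4,907.48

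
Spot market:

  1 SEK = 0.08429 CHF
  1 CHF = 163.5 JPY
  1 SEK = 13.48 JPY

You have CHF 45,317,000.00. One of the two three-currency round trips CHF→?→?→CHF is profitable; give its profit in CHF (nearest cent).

Profitable loop is CHF → JPY → SEK → CHF:
CHF 45,317,000.00 × 163.5 = JPY 7,409,329,500
JPY 7,409,329,500 ÷ 13.48 = SEK 549,653,523.74
SEK 549,653,523.74 × 0.08429 = CHF 46,330,295.52
Profit = CHF 46,330,295.52 − CHF 45,317,000.00

Profit: CHF 1,013,295.52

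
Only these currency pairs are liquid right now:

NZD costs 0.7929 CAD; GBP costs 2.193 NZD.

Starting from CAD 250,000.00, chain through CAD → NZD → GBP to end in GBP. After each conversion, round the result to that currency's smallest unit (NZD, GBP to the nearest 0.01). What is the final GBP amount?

CAD 250,000.00 ÷ 0.7929 = NZD 315,298.27
NZD 315,298.27 ÷ 2.193 = GBP 143,774.86

GBP 143,774.86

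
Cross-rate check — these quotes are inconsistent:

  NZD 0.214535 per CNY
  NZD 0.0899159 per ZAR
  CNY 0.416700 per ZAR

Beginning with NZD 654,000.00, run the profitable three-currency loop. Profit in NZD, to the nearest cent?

Profitable loop is NZD → CNY → ZAR → NZD:
NZD 654,000.00 ÷ 0.214535 = CNY 3,048,453.63
CNY 3,048,453.63 ÷ 0.416700 = ZAR 7,315,703.46
ZAR 7,315,703.46 × 0.0899159 = NZD 657,798.06
Profit = NZD 657,798.06 − NZD 654,000.00

Profit: NZD 3,798.06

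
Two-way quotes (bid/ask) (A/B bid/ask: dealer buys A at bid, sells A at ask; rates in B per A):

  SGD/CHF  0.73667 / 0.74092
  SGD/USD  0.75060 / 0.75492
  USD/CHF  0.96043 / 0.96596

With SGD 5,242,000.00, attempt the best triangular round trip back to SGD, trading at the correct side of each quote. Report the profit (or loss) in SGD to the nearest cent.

Best loop SGD → CHF → USD → SGD:
SGD 5,242,000.00 × 0.73667 (sell SGD at bid) = CHF 3,861,624.14
CHF 3,861,624.14 ÷ 0.96596 (buy USD at ask) = USD 3,997,706.05
USD 3,997,706.05 ÷ 0.75492 (buy SGD at ask) = SGD 5,295,536.02

Net profit: SGD 53,536.02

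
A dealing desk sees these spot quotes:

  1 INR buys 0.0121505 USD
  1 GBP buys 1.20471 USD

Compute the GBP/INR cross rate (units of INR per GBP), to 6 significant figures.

1 GBP × 1.20471 = 1.20471 USD
1.20471 USD ÷ 0.0121505 = 99.149 INR

GBP/INR = 99.1490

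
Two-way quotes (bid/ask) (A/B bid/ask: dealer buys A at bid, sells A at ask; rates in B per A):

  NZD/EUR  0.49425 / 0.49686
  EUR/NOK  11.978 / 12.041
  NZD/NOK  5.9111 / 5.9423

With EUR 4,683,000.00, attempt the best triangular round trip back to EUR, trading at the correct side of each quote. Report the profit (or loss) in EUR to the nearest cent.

Best loop EUR → NOK → NZD → EUR:
EUR 4,683,000.00 × 11.978 (sell EUR at bid) = NOK 56,092,974.00
NOK 56,092,974.00 ÷ 5.9423 (buy NZD at ask) = NZD 9,439,606.55
NZD 9,439,606.55 × 0.49425 (sell NZD at bid) = EUR 4,665,525.54

Net result: EUR -17,474.46 (no profitable arbitrage after spreads)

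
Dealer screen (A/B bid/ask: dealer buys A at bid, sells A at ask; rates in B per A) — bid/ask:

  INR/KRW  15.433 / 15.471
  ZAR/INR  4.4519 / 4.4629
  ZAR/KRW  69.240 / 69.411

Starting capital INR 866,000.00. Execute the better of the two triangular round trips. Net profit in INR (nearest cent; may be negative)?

Net profit: INR 2,439.18

Best loop INR → ZAR → KRW → INR:
INR 866,000.00 ÷ 4.4629 (buy ZAR at ask) = ZAR 194,044.23
ZAR 194,044.23 × 69.240 (sell ZAR at bid) = KRW 13,435,623
KRW 13,435,623 ÷ 15.471 (buy INR at ask) = INR 868,439.18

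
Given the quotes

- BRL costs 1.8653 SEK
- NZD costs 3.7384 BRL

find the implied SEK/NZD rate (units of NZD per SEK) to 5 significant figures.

1 SEK ÷ 1.8653 = 0.536107 BRL
0.536107 BRL ÷ 3.7384 = 0.143405 NZD

SEK/NZD = 0.14341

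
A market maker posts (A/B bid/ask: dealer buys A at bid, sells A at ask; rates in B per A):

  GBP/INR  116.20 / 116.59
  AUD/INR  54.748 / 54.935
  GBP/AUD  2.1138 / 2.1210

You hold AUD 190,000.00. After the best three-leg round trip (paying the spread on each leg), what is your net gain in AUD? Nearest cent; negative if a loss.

Best loop AUD → GBP → INR → AUD:
AUD 190,000.00 ÷ 2.1210 (buy GBP at ask) = GBP 89,580.39
GBP 89,580.39 × 116.20 (sell GBP at bid) = INR 10,409,240.92
INR 10,409,240.92 ÷ 54.935 (buy AUD at ask) = AUD 189,482.86

Net result: AUD -517.14 (no profitable arbitrage after spreads)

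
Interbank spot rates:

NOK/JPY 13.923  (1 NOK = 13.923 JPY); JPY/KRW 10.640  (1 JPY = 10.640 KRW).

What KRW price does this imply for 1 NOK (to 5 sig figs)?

1 NOK × 13.923 = 13.923 JPY
13.923 JPY × 10.640 = 148.141 KRW

NOK/KRW = 148.14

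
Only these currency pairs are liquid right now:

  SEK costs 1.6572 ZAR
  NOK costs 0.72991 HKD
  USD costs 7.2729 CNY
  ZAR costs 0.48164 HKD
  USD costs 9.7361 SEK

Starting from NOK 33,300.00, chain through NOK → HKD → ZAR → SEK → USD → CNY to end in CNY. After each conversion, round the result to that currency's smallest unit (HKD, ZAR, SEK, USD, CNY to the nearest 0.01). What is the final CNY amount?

NOK 33,300.00 × 0.72991 = HKD 24,306.00
HKD 24,306.00 ÷ 0.48164 = ZAR 50,465.08
ZAR 50,465.08 ÷ 1.6572 = SEK 30,452.02
SEK 30,452.02 ÷ 9.7361 = USD 3,127.74
USD 3,127.74 × 7.2729 = CNY 22,747.74

CNY 22,747.74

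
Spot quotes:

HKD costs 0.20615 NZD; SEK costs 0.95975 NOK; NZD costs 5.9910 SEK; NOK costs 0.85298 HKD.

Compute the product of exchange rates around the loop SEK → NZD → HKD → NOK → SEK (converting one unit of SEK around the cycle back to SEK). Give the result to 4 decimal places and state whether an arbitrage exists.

0.9891 (arbitrage exists)

Around SEK → NZD → HKD → NOK → SEK: 1 ÷ 5.9910 ÷ 0.20615 ÷ 0.85298 ÷ 0.95975 = 0.989055
Product < 1; profitable direction is SEK → NOK → HKD → NZD → SEK.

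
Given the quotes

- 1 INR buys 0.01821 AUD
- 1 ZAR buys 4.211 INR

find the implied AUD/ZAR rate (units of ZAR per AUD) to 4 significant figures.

AUD/ZAR = 13.04

1 AUD ÷ 0.01821 = 54.9149 INR
54.9149 INR ÷ 4.211 = 13.0408 ZAR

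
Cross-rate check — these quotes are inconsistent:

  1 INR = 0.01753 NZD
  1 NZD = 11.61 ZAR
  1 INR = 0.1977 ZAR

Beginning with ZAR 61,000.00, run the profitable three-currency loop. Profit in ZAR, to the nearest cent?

Profitable loop is ZAR → INR → NZD → ZAR:
ZAR 61,000.00 ÷ 0.1977 = INR 308,548.31
INR 308,548.31 × 0.01753 = NZD 5,408.85
NZD 5,408.85 × 11.61 = ZAR 62,796.77
Profit = ZAR 62,796.77 − ZAR 61,000.00

Profit: ZAR 1,796.77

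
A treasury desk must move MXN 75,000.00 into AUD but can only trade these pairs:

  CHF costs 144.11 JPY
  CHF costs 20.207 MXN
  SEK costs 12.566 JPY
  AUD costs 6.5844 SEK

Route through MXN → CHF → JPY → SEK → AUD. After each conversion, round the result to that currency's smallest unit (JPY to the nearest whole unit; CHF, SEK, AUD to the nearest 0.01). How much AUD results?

AUD 6,464.58

MXN 75,000.00 ÷ 20.207 = CHF 3,711.59
CHF 3,711.59 × 144.11 = JPY 534,877
JPY 534,877 ÷ 12.566 = SEK 42,565.41
SEK 42,565.41 ÷ 6.5844 = AUD 6,464.58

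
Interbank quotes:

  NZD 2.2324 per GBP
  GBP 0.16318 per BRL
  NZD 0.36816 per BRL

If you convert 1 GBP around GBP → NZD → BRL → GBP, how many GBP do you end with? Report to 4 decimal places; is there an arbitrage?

0.9895 (arbitrage exists)

Around GBP → NZD → BRL → GBP: 1 × 2.2324 ÷ 0.36816 × 0.16318 = 0.989469
Product < 1; profitable direction is GBP → BRL → NZD → GBP.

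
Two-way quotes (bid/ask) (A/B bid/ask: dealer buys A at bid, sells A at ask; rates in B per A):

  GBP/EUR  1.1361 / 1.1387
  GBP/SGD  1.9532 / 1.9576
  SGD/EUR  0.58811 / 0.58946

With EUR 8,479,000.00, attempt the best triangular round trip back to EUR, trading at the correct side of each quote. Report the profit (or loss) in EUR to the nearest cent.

Net profit: EUR 74,435.69

Best loop EUR → GBP → SGD → EUR:
EUR 8,479,000.00 ÷ 1.1387 (buy GBP at ask) = GBP 7,446,210.59
GBP 7,446,210.59 × 1.9532 (sell GBP at bid) = SGD 14,543,938.53
SGD 14,543,938.53 × 0.58811 (sell SGD at bid) = EUR 8,553,435.69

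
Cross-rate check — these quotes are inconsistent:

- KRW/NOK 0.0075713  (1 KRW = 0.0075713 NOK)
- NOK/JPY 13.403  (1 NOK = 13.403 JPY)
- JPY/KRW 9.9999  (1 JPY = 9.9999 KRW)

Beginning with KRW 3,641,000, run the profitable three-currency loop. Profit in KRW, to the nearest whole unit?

Profitable loop is KRW → NOK → JPY → KRW:
KRW 3,641,000 × 0.0075713 = NOK 27,567.10
NOK 27,567.10 × 13.403 = JPY 369,482
JPY 369,482 × 9.9999 = KRW 3,694,782
Profit = KRW 3,694,782 − KRW 3,641,000

Profit: KRW 53,782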